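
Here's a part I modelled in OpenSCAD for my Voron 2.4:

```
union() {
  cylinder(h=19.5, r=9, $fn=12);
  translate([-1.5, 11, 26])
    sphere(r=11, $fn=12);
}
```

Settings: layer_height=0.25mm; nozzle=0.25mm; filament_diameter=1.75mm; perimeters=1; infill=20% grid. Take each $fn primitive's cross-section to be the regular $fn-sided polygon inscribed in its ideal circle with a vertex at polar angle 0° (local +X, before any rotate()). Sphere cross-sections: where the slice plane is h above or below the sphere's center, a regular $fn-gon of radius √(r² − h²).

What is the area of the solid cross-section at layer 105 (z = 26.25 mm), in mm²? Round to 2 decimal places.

At z = 26.25 mm: the cylinder is absent (z outside [0, 19.5]); the sphere at (-1.5, 11): section is a regular 12-gon, circumradius = √(r²−h²) = √(11²−0.25²) = 10.997 (area = (12/2)·10.997²·sin(360°/12) = 362.81 mm²); Taking the union: only the r=11 sphere at (-1.5, 11) is present, so the union is just that shape — area = 362.81 mm². Overall, the cross-section is a single solid region. Net area = 362.81 mm².

362.81 mm²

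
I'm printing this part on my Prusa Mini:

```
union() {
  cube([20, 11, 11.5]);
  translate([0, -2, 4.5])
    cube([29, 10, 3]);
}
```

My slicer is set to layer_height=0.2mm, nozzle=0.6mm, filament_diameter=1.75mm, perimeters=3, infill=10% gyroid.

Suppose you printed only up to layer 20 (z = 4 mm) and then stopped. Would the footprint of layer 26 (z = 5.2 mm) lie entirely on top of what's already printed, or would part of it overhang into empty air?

part overhangs

Compare the two slices. At z = 4: the 20×11 cube contributes its full rectangle (area 220.00 mm²); the cube at (0, -2) does not reach this height (z outside [4.5, 7.5]); Taking the union: only the 20×11 cube is present, so the union is just that shape — area = 220.00 mm². At z = 5.2: the 20×11 cube contributes its full rectangle (area 220.00 mm²); the cube at (0, -2) (footprint 29×10) is included at this height (area 290.00 mm²); Taking the union: the regions partially overlap — summed areas 510.00 mm² minus the doubly-counted overlap 160.00 mm² gives 350.00 mm² — area = 350.00 mm². Checking containment: at z = 5.2 the cross-section extends beyond the z = 4 cross-section by about 130.00 mm².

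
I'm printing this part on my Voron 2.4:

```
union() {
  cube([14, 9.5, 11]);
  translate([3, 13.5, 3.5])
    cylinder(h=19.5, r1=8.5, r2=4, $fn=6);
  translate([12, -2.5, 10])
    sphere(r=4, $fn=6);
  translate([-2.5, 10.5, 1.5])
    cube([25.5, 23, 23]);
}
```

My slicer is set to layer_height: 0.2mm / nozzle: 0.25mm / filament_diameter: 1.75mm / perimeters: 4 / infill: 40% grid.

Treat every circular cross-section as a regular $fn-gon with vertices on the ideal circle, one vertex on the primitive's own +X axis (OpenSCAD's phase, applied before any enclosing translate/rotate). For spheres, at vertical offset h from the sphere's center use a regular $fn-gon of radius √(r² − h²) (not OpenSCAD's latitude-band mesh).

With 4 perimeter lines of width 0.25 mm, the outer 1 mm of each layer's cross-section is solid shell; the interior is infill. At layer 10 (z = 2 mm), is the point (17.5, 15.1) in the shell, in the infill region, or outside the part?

infill

At z = 2 mm: the cube is present — its section is the full 14×9.5 rectangle; the cone at (3, 13.5) is not intersected at this z (z outside [3.5, 23]); the sphere at (12, -2.5) is not intersected at this z (|z−center|=8.000 > r=4); the 25.5×23 cube at (-2.5, 10.5) contributes its full rectangle; Merging all regions: the 2 present regions are separate (no shared area or edge), so areas and boundary lengths simply add and each stays a separate island — 2 connected regions. Overall, the cross-section has 2 separate islands. The nearest boundary edge runs (23.00, 10.50)→(-2.50, 10.50); distance from the point to it = 4.60 mm. (Shell/infill is judged within the island containing the point — the largest one.) The point is inside the cross-section and 4.60 mm from the nearest boundary — more than the 1 mm shell width (4 × 0.25), so it's in the infill interior.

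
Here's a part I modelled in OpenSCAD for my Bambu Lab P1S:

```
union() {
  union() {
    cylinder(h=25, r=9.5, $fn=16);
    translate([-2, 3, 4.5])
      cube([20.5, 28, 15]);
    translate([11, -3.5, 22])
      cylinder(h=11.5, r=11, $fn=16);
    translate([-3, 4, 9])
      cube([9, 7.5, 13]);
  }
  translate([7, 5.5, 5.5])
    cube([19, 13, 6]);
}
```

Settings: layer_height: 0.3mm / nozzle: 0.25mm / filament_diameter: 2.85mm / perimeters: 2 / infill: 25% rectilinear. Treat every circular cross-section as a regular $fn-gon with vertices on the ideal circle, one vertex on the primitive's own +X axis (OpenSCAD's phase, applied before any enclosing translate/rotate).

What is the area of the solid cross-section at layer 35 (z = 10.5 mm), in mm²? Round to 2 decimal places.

896.22 mm²

At z = 10.5 mm: the cylinder: section is a regular 16-gon, circumradius r=9.5 (area = (16/2)·9.500²·sin(360°/16) = 276.30 mm²); the cube at (-2, 3) is present — its section is the full 20.5×28 rectangle (area 574.00 mm²); the cylinder at (11, -3.5) is not intersected at this z (z outside [22, 33.5]); the cube at (-3, 4) is present — its section is the full 9×7.5 rectangle (area 67.50 mm²); Combining (union): the regions partially overlap — summed areas 917.80 mm² minus the doubly-counted overlap 119.07 mm² gives 798.72 mm² — area = 798.72 mm²; the cube at (7, 5.5) (footprint 19×13) is included at this height (area 247.00 mm²); Taking the union: the regions partially overlap — summed areas 1045.72 mm² minus the doubly-counted overlap 149.50 mm² gives 896.22 mm² — area = 896.22 mm². Overall, the cross-section is a single solid region. Net area = 896.22 mm².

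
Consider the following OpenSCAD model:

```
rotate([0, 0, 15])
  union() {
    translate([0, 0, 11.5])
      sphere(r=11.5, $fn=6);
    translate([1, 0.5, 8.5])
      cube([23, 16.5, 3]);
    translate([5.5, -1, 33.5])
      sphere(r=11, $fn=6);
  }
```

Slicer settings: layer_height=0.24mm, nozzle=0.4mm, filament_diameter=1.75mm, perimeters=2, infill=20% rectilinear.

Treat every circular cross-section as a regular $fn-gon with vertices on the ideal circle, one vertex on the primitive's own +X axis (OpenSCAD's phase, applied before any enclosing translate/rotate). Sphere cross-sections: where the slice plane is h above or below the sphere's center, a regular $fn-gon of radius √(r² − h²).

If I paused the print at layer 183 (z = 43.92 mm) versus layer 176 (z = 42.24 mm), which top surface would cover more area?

layer 176 (z = 42.24 mm)

Layer 183 (z = 43.92): the sphere is not intersected at this z (|z−center|=32.420 > r=11.5); the cube at (1, 0.5) is absent (z outside [8.5, 11.5]); the sphere at (5.5, -1): section is a regular 6-gon, circumradius = √(r²−h²) = √(11²−10.42²) = 3.525 (area = (6/2)·3.525²·sin(360°/6) = 32.28 mm²); Combining (union): only the r=11 sphere at (5.5, -1) is present, so the union is just that shape — area = 32.28 mm²; (rotated 15° about Z; rotation is an isometry so areas/perimeters/island counts are preserved). So its area = 32.28 mm². Layer 176 (z = 42.24): the sphere does not reach this height (|z−center|=30.740 > r=11.5); the cube at (1, 0.5) does not reach this height (z outside [8.5, 11.5]); the sphere at (5.5, -1): section is a regular 6-gon, circumradius = √(r²−h²) = √(11²−8.74²) = 6.679 (area = (6/2)·6.679²·sin(360°/6) = 115.91 mm²); Merging all regions: only the r=11 sphere at (5.5, -1) is present, so the union is just that shape — area = 115.91 mm²; (whole slice rotated 15° about Z — lengths, areas and connectivity unchanged). So its area = 115.91 mm². Layer 176 is larger (115.91 vs 32.28 mm²).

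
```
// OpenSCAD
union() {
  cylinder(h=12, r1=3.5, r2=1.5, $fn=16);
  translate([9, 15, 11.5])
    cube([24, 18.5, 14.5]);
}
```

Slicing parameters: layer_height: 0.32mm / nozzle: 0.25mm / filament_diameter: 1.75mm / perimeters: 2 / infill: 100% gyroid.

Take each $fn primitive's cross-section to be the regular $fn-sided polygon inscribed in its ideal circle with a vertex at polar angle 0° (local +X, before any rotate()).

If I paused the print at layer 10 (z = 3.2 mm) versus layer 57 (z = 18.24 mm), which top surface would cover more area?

Layer 10 (z = 3.2): the cone: at t=0.267 of its height the radius interpolates to r₁+(r₂−r₁)t = 2.967, giving a regular 16-gon of that circumradius (area = (16/2)·2.967²·sin(360°/16) = 26.94 mm²); the cube at (9, 15) does not reach this height (z outside [11.5, 26]); Combining (union): only the cone is present, so the union is just that shape — area = 26.94 mm². So its area = 26.94 mm². Layer 57 (z = 18.24): the cone does not reach this height (z outside [0, 12]); the cube at (9, 15) is present — its section is the full 24×18.5 rectangle (area 444.00 mm²); Taking the union: only the 24×18.5 cube at (9, 15) is present, so the union is just that shape — area = 444.00 mm². So its area = 444.00 mm². Layer 57 is larger (444.00 vs 26.94 mm²).

layer 57 (z = 18.24 mm)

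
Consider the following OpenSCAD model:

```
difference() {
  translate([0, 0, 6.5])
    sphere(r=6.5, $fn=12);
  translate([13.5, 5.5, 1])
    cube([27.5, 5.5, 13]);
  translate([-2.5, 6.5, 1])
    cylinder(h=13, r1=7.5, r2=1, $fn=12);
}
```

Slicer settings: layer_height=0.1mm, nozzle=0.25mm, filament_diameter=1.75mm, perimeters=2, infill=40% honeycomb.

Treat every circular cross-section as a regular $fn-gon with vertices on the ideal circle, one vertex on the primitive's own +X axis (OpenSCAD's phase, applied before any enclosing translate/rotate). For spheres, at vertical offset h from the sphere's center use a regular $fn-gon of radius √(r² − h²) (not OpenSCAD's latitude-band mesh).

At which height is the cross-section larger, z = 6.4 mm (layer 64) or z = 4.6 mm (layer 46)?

Layer 64 (z = 6.4): the sphere: section is a regular 12-gon, circumradius = √(r²−h²) = √(6.5²−0.1²) = 6.499 (area = (12/2)·6.499²·sin(360°/12) = 126.72 mm²); the cube at (13.5, 5.5) is present — its section is the full 27.5×5.5 rectangle (area 151.25 mm²); the cone at (-2.5, 6.5): at t=0.415 of its height the radius interpolates to r₁+(r₂−r₁)t = 4.800, giving a regular 12-gon of that circumradius (area = (12/2)·4.800²·sin(360°/12) = 69.12 mm²); After the difference (first − rest): starting from the r=6.5 sphere (126.72 mm²), the 27.5×5.5 cube at (13.5, 5.5) misses the remaining region (no effect); the cone at (-2.5, 6.5) partially overlaps it — only the 23.81 mm² overlap (of its 69.12 mm²) is removed, clipping the outline — area = 102.91 mm². So its area = 102.91 mm². Layer 46 (z = 4.6): the sphere: section is a regular 12-gon, circumradius = √(r²−h²) = √(6.5²−1.9²) = 6.216 (area = (12/2)·6.216²·sin(360°/12) = 115.92 mm²); the 27.5×5.5 cube at (13.5, 5.5) contributes its full rectangle (area 151.25 mm²); the cone at (-2.5, 6.5) (r1=7.5→r2=1) has section circumradius 5.700 here — a regular 12-gon (area = (12/2)·5.700²·sin(360°/12) = 97.47 mm²); After the difference (first − rest): starting from the r=6.5 sphere (115.92 mm²), the 27.5×5.5 cube at (13.5, 5.5) misses the remaining region (no effect); the cone at (-2.5, 6.5) partially overlaps it — only the 30.51 mm² overlap (of its 97.47 mm²) is removed, clipping the outline — area = 85.41 mm². So its area = 85.41 mm². Layer 64 is larger (102.91 vs 85.41 mm²).

layer 64 (z = 6.4 mm)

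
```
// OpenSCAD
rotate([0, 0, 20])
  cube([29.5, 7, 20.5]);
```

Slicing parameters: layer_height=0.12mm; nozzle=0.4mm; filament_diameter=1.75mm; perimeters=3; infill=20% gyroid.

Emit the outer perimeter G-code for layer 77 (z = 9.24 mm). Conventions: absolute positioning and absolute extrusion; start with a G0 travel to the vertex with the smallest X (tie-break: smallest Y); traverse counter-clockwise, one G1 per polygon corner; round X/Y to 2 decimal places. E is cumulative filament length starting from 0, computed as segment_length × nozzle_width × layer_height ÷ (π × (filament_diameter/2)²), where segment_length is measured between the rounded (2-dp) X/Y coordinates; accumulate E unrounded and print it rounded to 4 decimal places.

At z = 9.24 mm: the cube is present — its section is the full 29.5×7 rectangle; (whole slice rotated 20° about Z — lengths, areas and connectivity unchanged). The outline is a single polygon with 4 vertices. Extrusion per mm of travel: 0.4 × 0.12 / (π × 0.875²) = 0.019956. Accumulating E over each segment gives final E = 1.4568.

G0 X-2.39 Y6.58 Z9.24
G1 X0.00 Y0.00 E0.1397
G1 X27.72 Y10.09 E0.7284
G1 X25.33 Y16.67 E0.8681
G1 X-2.39 Y6.58 E1.4568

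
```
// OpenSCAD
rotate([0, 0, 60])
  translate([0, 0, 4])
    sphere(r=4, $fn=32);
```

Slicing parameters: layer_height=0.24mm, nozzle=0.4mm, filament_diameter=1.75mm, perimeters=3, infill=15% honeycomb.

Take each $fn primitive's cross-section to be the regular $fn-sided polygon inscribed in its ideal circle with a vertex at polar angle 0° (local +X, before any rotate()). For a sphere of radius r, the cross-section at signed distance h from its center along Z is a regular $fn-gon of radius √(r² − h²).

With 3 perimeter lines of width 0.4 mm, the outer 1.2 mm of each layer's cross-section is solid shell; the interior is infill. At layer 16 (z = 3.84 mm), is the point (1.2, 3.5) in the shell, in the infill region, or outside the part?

At z = 3.84 mm: the r=4 sphere contributes a regular 32-gon of circumradius √(4²−0.16²) = 3.997; (rotated 60° about Z; rotation is an isometry so areas/perimeters/island counts are preserved). Overall, the cross-section is a single solid region. Undo the 60° rotation: the query point maps to (3.631, 0.711) in the un-rotated model frame. The nearest boundary edge runs (4.00, 0.00)→(3.92, 0.78); distance from the point to it = 0.29 mm. The point is inside the cross-section, 0.29 mm from the nearest boundary — within the 1.2 mm shell band (3 × 0.4).

shell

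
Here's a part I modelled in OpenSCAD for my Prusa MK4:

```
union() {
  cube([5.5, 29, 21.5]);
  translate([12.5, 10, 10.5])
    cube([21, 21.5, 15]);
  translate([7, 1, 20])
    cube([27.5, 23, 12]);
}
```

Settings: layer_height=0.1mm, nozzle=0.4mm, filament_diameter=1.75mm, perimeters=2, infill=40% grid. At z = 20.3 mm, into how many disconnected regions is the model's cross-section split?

At z = 20.3 mm: the 5.5×29 cube contributes its full rectangle; the cube at (12.5, 10) (footprint 21×21.5) is included at this height; the cube at (7, 1) (footprint 27.5×23) is included at this height; Taking the union: the regions partially overlap (shared area 294.00 mm²), so overlapping operands fuse into one piece — 2 connected regions. The result has 2 disconnected regions.

2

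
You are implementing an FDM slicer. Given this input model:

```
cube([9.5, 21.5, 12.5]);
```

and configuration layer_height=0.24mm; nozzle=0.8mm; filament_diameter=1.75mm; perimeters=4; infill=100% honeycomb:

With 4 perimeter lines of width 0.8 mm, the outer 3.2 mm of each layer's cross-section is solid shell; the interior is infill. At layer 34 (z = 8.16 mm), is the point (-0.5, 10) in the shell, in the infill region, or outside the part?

At z = 8.16 mm: the 9.5×21.5 cube contributes its full rectangle. Overall, the cross-section is a single solid region. The nearest boundary edge runs (0.00, 21.50)→(0.00, 0.00); distance from the point to it = 0.50 mm. The point is not inside any of the regions above, so it lies outside the cross-section (0.50 mm from the nearest boundary).

outside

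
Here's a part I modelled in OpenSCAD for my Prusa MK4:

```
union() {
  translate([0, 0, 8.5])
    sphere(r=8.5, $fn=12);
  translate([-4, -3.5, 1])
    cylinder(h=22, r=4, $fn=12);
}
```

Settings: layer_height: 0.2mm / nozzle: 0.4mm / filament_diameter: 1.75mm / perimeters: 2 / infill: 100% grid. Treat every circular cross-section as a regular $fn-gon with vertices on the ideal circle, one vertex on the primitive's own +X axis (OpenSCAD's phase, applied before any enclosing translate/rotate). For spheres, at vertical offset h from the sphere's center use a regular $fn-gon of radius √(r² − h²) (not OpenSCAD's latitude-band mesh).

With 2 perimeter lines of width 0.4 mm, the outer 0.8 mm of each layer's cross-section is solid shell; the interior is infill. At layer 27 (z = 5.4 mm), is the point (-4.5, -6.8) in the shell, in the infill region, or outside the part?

At z = 5.4 mm: the r=8.5 sphere slices to a regular 12-gon of circumradius 7.915 (√(r²−h²) with h=3.1 from center); the r=4 cylinder at (-4, -3.5) contributes a regular 12-gon of circumradius 4; Merging all regions: the regions partially overlap (shared area 40.03 mm²), so overlapping operands fuse into one piece — 1 connected region. Overall, the cross-section is a single solid region. The nearest boundary edge runs (-4.00, -7.50)→(-6.00, -6.96); distance from the point to it = 0.55 mm. The point is inside the cross-section, 0.55 mm from the nearest boundary — within the 0.8 mm shell band (2 × 0.4).

shell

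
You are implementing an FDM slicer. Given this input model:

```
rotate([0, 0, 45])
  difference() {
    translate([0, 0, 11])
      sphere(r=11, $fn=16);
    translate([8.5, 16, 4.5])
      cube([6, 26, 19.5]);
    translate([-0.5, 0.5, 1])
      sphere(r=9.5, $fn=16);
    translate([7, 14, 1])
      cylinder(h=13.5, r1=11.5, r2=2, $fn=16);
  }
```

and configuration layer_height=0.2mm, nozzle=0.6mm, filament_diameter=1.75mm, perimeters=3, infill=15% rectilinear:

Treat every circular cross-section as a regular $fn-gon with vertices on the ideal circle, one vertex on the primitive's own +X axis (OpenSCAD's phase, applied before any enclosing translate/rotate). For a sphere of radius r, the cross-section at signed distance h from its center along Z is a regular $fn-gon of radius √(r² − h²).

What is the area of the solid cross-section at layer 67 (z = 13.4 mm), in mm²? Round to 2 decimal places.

At z = 13.4 mm: the sphere: section is a regular 16-gon, circumradius = √(r²−h²) = √(11²−2.4²) = 10.735 (area = (16/2)·10.735²·sin(360°/16) = 352.80 mm²); the 6×26 cube at (8.5, 16) contributes its full rectangle (area 156.00 mm²); the sphere at (-0.5, 0.5) is absent (|z−center|=12.400 > r=9.5); the cone at (7, 14) contributes a regular 16-gon of circumradius 2.774 (interpolated between r1=11.5 and r2=2 at t=0.919) (area = (16/2)·2.774²·sin(360°/16) = 23.56 mm²); After the difference (first − rest): starting from the r=11 sphere (352.80 mm²), the 6×26 cube at (8.5, 16) misses the remaining region (no effect); the cone at (7, 14) misses the remaining region (no effect) — area = 352.80 mm²; (whole slice rotated 45° about Z — lengths, areas and connectivity unchanged). Overall, the cross-section is a single solid region. Net area = 352.80 mm².

352.80 mm²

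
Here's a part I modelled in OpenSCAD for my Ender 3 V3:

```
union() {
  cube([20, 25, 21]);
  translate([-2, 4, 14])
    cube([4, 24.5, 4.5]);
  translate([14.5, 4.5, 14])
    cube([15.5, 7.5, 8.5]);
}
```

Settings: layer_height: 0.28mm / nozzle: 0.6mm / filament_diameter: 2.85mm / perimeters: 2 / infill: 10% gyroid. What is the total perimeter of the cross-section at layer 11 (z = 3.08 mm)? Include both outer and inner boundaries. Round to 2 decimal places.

90.00 mm

At z = 3.08 mm: the 20×25 cube contributes its full rectangle (perimeter 90.00 mm); the cube at (-2, 4) is absent (z outside [14, 18.5]); the cube at (14.5, 4.5) does not reach this height (z outside [14, 22.5]); Merging all regions: only the 20×25 cube is present, so the union is just that shape — boundary = 90.00 mm. Overall, the cross-section is a single solid region. Total boundary length (outer) = 90.00 mm.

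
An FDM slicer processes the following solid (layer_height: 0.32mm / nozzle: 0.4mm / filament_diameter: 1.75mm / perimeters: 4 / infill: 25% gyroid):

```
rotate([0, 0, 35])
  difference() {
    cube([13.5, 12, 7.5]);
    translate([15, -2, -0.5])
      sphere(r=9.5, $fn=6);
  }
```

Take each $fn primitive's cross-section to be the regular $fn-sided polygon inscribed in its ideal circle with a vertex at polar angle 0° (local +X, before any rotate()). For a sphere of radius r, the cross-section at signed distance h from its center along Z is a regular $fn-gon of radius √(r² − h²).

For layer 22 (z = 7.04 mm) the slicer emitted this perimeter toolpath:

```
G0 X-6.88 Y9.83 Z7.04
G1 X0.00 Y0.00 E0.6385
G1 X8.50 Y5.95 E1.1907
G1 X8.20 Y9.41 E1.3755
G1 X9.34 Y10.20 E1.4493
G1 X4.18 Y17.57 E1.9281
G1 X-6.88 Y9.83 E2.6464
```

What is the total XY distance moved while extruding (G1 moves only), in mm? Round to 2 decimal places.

49.73 mm

Sum the Euclidean lengths of each G1 segment: total = 49.73 mm.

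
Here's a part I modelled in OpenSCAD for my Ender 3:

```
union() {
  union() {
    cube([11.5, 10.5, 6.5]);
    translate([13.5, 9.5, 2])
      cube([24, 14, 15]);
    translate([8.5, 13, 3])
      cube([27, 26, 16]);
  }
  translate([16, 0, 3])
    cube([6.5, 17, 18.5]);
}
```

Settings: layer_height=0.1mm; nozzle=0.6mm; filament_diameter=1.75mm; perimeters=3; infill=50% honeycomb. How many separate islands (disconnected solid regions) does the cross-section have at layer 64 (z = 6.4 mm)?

At z = 6.4 mm: the cube is present — its section is the full 11.5×10.5 rectangle; the 24×14 cube at (13.5, 9.5) contributes its full rectangle; the cube at (8.5, 13) (footprint 27×26) is included at this height; Combining (union): the regions partially overlap (shared area 231.00 mm²), so overlapping operands fuse into one piece — 2 connected regions; the 6.5×17 cube at (16, 0) contributes its full rectangle; Combining (union): the regions partially overlap (shared area 48.75 mm²), so overlapping operands fuse into one piece — 2 connected regions. Overall, the cross-section has 2 separate islands. Island count = 2.

2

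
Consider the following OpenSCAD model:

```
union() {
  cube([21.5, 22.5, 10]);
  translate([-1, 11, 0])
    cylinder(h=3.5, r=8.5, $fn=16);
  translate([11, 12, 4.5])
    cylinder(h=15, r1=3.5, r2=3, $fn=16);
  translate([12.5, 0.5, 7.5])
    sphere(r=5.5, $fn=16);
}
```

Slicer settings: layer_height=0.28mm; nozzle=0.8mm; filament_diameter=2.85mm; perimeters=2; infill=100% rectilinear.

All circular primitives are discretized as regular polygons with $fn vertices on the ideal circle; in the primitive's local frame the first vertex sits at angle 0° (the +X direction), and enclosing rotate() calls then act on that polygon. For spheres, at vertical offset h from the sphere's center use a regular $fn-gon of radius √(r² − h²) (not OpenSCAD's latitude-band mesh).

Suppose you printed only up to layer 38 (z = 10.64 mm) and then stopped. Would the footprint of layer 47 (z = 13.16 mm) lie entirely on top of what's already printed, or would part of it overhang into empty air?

Compare the two slices. At z = 10.64: the cube is not intersected at this z (z outside [0, 10]); the cylinder at (-1, 11) is not intersected at this z (z outside [0, 3.5]); the cone at (11, 12): at t=0.409 of its height the radius interpolates to r₁+(r₂−r₁)t = 3.295, giving a regular 16-gon of that circumradius (area = (16/2)·3.295²·sin(360°/16) = 33.25 mm²); the sphere at (12.5, 0.5): section is a regular 16-gon, circumradius = √(r²−h²) = √(5.5²−3.14²) = 4.516 (area = (16/2)·4.516²·sin(360°/16) = 62.42 mm²); Merging all regions: the 2 present regions are separate (no shared area or edge), so areas and boundary lengths simply add and each stays a separate island — area = 95.67 mm². At z = 13.16: the cube is not intersected at this z (z outside [0, 10]); the cylinder at (-1, 11) does not reach this height (z outside [0, 3.5]); the cone at (11, 12): at t=0.577 of its height the radius interpolates to r₁+(r₂−r₁)t = 3.211, giving a regular 16-gon of that circumradius (area = (16/2)·3.211²·sin(360°/16) = 31.57 mm²); the sphere at (12.5, 0.5) is not intersected at this z (|z−center|=5.660 > r=5.5); Taking the union: only the cone at (11, 12) is present, so the union is just that shape — area = 31.57 mm². Checking containment: the cross-section at z = 13.16 is a subset of the cross-section at z = 10.64.

entirely on top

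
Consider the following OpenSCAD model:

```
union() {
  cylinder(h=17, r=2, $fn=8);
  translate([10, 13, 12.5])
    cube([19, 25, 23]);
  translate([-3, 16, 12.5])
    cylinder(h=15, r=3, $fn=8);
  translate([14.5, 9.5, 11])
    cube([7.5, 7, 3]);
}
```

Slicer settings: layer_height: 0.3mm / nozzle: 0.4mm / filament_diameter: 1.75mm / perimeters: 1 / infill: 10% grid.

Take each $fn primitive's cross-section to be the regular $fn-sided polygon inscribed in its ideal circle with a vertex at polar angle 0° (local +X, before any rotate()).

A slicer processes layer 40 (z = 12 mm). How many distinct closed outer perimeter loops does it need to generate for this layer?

At z = 12 mm: the r=2 cylinder contributes a regular 8-gon of circumradius 2; the cube at (10, 13) is not intersected at this z (z outside [12.5, 35.5]); the cylinder at (-3, 16) does not reach this height (z outside [12.5, 27.5]); the cube at (14.5, 9.5) is present — its section is the full 7.5×7 rectangle; Merging all regions: the 2 present regions are separate (no shared area or edge), so areas and boundary lengths simply add and each stays a separate island — 2 connected regions. The result has 2 disconnected regions.

2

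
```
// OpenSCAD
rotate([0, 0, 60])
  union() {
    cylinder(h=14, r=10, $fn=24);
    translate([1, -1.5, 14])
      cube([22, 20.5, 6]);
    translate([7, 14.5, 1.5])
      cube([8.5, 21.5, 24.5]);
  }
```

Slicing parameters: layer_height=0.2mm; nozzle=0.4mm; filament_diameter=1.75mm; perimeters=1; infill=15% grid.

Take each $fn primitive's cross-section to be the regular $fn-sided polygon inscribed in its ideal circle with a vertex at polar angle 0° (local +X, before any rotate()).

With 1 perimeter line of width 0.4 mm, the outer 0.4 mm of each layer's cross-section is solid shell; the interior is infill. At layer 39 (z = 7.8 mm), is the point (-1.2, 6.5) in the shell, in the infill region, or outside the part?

At z = 7.8 mm: the r=10 cylinder gives a regular 24-gon of circumradius 10 (constant along its height); the cube at (1, -1.5) is absent (z outside [14, 20]); the cube at (7, 14.5) (footprint 8.5×21.5) is included at this height; Taking the union: the 2 present regions are separate (no shared area or edge), so areas and boundary lengths simply add and each stays a separate island — 2 connected regions; (whole slice rotated 60° about Z — lengths, areas and connectivity unchanged). Overall, the cross-section has 2 separate islands. Undo the 60° rotation: the query point maps to (5.029, 4.289) in the un-rotated model frame. The nearest boundary edge runs (7.07, 7.07)→(8.66, 5.00); distance from the point to it = 3.31 mm. (Shell/infill is judged within the island containing the point — the largest one.) The point is inside the cross-section and 3.31 mm from the nearest boundary — more than the 0.4 mm shell width (1 × 0.4), so it's in the infill interior.

infill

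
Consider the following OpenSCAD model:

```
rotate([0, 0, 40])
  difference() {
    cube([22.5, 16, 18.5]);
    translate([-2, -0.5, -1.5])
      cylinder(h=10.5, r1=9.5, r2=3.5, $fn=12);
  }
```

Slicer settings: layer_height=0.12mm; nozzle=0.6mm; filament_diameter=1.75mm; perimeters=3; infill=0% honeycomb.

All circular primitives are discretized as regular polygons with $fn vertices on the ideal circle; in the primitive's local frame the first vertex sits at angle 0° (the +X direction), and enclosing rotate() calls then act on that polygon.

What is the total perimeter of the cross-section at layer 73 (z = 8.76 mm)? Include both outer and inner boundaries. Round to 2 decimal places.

At z = 8.76 mm: the cube (footprint 22.5×16) is included at this height (perimeter 77.00 mm); the cone at (-2, -0.5) contributes a regular 12-gon of circumradius 3.637 (interpolated between r1=9.5 and r2=3.5 at t=0.977) (perimeter = 2·12·3.637·sin(180°/12) = 22.59 mm); Taking the first minus the rest: starting from the 22.5×16 cube, the cone at (-2, -0.5) partially overlaps it — only the 2.41 mm² overlap (of its 39.69 mm²) is removed, clipping the outline — boundary = 76.02 mm; (whole slice rotated 40° about Z — lengths, areas and connectivity unchanged). Overall, the cross-section is a single solid region. Total boundary length (outer) = 76.02 mm.

76.02 mm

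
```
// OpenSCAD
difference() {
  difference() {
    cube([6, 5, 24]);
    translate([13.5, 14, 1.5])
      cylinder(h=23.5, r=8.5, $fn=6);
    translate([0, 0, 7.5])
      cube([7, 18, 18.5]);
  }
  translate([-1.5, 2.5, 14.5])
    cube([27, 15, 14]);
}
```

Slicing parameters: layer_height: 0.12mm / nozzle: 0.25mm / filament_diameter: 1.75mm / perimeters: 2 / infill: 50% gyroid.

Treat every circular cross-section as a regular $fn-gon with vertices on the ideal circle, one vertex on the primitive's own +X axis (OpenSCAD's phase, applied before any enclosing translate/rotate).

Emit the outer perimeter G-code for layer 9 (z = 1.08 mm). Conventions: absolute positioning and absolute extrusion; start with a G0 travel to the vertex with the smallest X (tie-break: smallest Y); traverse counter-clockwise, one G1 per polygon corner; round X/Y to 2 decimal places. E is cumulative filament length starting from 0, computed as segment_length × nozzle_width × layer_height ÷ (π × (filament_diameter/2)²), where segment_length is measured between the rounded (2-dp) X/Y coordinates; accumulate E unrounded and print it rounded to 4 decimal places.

G0 X0.00 Y0.00 Z1.08
G1 X6.00 Y0.00 E0.0748
G1 X6.00 Y5.00 E0.1372
G1 X0.00 Y5.00 E0.2120
G1 X0.00 Y0.00 E0.2744

At z = 1.08 mm: the 6×5 cube contributes its full rectangle; the cylinder at (13.5, 14) is absent (z outside [1.5, 25]); the cube is absent (z outside [7.5, 26]); Subtracting the remaining from the first: none of the subtracted shapes is present at this height, so the 6×5 cube is unchanged — 1 connected region; the cube at (-1.5, 2.5) does not reach this height (z outside [14.5, 28.5]); Subtracting the remaining from the first: none of the subtracted shapes is present at this height, so that combined region is unchanged — 1 connected region. The outline is a single polygon with 4 vertices. Extrusion per mm of travel: 0.25 × 0.12 / (π × 0.875²) = 0.012473. Accumulating E over each segment gives final E = 0.2744.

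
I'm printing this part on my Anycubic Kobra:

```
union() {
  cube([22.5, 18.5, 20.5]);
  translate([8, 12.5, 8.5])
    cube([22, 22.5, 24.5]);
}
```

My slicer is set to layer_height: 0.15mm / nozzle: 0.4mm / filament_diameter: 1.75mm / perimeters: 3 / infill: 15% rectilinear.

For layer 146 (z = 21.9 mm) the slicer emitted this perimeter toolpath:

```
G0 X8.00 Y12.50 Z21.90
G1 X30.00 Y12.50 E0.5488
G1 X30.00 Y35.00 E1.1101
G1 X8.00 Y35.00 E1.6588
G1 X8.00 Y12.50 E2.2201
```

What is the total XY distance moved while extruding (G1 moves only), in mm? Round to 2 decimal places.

Sum the Euclidean lengths of each G1 segment: total = 89.00 mm.

89.00 mm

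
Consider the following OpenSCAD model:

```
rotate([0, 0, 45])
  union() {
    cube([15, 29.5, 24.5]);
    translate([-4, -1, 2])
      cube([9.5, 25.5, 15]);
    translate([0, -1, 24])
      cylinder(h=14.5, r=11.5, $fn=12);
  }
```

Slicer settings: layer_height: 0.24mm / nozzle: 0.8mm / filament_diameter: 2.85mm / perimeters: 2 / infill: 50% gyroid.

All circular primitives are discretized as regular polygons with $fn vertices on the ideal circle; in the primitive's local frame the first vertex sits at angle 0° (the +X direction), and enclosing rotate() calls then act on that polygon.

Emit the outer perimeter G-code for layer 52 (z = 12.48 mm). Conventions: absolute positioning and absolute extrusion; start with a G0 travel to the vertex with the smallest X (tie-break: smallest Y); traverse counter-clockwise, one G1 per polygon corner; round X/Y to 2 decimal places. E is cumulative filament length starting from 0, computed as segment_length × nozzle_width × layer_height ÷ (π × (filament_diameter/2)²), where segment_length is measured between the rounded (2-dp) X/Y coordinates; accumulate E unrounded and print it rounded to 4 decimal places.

At z = 12.48 mm: the cube (footprint 15×29.5) is included at this height; the cube at (-4, -1) (footprint 9.5×25.5) is included at this height; the cylinder at (0, -1) does not reach this height (z outside [24, 38.5]); Taking the union: the regions partially overlap (shared area 134.75 mm²), so overlapping operands fuse into one piece — 1 connected region; (whole slice rotated 45° about Z — lengths, areas and connectivity unchanged). The outline is a single polygon with 8 vertices. Extrusion per mm of travel: 0.8 × 0.24 / (π × 1.425²) = 0.030097. Accumulating E over each segment gives final E = 2.9803.

G0 X-20.86 Y20.86 Z12.48
G1 X-17.32 Y17.32 E0.1507
G1 X-20.15 Y14.50 E0.2709
G1 X-2.12 Y-3.54 E1.0385
G1 X4.60 Y3.18 E1.3246
G1 X3.89 Y3.89 E1.3548
G1 X10.61 Y10.61 E1.6408
G1 X-10.25 Y31.47 E2.5287
G1 X-20.86 Y20.86 E2.9803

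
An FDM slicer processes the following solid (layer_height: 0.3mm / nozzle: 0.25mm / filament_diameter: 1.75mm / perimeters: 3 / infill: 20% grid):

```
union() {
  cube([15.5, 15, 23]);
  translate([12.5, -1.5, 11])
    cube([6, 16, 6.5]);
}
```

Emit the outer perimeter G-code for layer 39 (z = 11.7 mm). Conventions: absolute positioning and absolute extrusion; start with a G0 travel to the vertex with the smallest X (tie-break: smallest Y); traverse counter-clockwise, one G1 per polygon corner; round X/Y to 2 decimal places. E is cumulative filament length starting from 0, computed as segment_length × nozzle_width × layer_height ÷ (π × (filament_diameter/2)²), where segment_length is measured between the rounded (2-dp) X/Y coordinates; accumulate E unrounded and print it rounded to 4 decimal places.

At z = 11.7 mm: the cube (footprint 15.5×15) is included at this height; the cube at (12.5, -1.5) (footprint 6×16) is included at this height; Taking the union: the regions partially overlap (shared area 43.50 mm²), so overlapping operands fuse into one piece — 1 connected region. The outline is a single polygon with 8 vertices. Extrusion per mm of travel: 0.25 × 0.3 / (π × 0.875²) = 0.031181. Accumulating E over each segment gives final E = 2.1827.

G0 X0.00 Y0.00 Z11.70
G1 X12.50 Y0.00 E0.3898
G1 X12.50 Y-1.50 E0.4365
G1 X18.50 Y-1.50 E0.6236
G1 X18.50 Y14.50 E1.1225
G1 X15.50 Y14.50 E1.2161
G1 X15.50 Y15.00 E1.2317
G1 X0.00 Y15.00 E1.7150
G1 X0.00 Y0.00 E2.1827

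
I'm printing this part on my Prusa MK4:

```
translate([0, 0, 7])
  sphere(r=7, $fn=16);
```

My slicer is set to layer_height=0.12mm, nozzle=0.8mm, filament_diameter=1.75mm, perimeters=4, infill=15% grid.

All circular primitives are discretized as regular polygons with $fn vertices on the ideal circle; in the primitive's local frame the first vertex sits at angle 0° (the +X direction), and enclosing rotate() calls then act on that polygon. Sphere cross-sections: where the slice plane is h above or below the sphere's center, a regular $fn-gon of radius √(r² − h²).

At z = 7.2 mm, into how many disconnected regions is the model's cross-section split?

1

At z = 7.2 mm: the r=7 sphere contributes a regular 16-gon of circumradius √(7²−0.2²) = 6.997. The result has 1 disconnected region.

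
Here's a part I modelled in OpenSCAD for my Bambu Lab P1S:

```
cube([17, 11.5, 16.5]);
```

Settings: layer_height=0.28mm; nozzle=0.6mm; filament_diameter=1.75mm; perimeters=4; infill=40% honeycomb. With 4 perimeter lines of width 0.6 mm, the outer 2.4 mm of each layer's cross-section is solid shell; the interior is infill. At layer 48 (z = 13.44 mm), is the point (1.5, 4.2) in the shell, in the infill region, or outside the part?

shell

At z = 13.44 mm: the cube (footprint 17×11.5) is included at this height. Overall, the cross-section is a single solid region. The nearest boundary edge runs (0.00, 11.50)→(0.00, 0.00); distance from the point to it = 1.50 mm. The point is inside the cross-section, 1.50 mm from the nearest boundary — within the 2.4 mm shell band (4 × 0.6).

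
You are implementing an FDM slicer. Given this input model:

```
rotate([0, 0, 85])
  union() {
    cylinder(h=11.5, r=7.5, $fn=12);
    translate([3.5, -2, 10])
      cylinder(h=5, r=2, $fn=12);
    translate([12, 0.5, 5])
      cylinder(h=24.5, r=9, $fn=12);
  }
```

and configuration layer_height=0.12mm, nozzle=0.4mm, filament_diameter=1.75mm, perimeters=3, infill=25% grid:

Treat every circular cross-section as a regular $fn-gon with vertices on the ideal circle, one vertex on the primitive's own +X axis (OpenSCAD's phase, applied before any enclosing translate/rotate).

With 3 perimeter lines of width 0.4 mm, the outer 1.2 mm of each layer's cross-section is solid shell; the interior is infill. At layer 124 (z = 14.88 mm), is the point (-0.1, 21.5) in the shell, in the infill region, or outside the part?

At z = 14.88 mm: the cylinder is not intersected at this z (z outside [0, 11.5]); the r=2 cylinder at (3.5, -2) contributes a regular 12-gon of circumradius 2; the r=9 cylinder at (12, 0.5) gives a regular 12-gon of circumradius 9 (constant along its height); Merging all regions: the regions partially overlap (shared area 5.37 mm²), so overlapping operands fuse into one piece — 1 connected region; (rotated 85° about Z; rotation is an isometry so areas/perimeters/island counts are preserved). Overall, the cross-section is a single solid region. Undo the 85° rotation: the query point maps to (21.409, 1.973) in the un-rotated model frame. The nearest boundary edge runs (19.79, 5.00)→(21.00, 0.50); distance from the point to it = 0.78 mm. The point is not inside any of the regions above, so it lies outside the cross-section (0.78 mm from the nearest boundary).

outside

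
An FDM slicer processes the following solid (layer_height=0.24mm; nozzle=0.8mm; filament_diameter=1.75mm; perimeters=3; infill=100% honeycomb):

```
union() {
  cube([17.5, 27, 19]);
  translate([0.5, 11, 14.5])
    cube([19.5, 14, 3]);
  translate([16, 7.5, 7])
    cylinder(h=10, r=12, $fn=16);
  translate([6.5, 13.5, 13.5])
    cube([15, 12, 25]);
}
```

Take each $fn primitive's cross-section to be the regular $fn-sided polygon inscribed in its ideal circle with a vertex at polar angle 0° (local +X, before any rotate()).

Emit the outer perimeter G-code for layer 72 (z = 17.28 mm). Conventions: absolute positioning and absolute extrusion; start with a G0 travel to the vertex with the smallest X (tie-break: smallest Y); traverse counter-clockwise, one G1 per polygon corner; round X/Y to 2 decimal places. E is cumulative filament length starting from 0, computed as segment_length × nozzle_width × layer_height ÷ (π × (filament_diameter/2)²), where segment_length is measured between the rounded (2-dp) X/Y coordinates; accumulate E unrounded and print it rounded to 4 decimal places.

G0 X0.00 Y0.00 Z17.28
G1 X17.50 Y0.00 E1.3969
G1 X17.50 Y11.00 E2.2750
G1 X20.00 Y11.00 E2.4746
G1 X20.00 Y13.50 E2.6741
G1 X21.50 Y13.50 E2.7939
G1 X21.50 Y25.50 E3.7517
G1 X17.50 Y25.50 E4.0710
G1 X17.50 Y27.00 E4.1908
G1 X0.00 Y27.00 E5.5877
G1 X0.00 Y0.00 E7.7430

At z = 17.28 mm: the cube is present — its section is the full 17.5×27 rectangle; the 19.5×14 cube at (0.5, 11) contributes its full rectangle; the cylinder at (16, 7.5) is not intersected at this z (z outside [7, 17]); the cube at (6.5, 13.5) is present — its section is the full 15×12 rectangle; Merging all regions: the regions partially overlap (shared area 398.75 mm²), so overlapping operands fuse into one piece — 1 connected region. The outline is a single polygon with 10 vertices. Extrusion per mm of travel: 0.8 × 0.24 / (π × 0.875²) = 0.079824. Accumulating E over each segment gives final E = 7.7430.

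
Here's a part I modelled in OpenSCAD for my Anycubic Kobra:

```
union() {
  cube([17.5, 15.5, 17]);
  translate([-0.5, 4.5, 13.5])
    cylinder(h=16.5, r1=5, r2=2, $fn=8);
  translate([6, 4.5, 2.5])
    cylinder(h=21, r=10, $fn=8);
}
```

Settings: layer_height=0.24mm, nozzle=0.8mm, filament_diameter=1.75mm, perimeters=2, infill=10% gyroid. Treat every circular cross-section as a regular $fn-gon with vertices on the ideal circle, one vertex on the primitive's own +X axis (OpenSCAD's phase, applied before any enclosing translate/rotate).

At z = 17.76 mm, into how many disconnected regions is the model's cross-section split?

1

At z = 17.76 mm: the cube is not intersected at this z (z outside [0, 17]); the cone at (-0.5, 4.5) contributes a regular 8-gon of circumradius 4.225 (interpolated between r1=5 and r2=2 at t=0.258); the r=10 cylinder at (6, 4.5) gives a regular 8-gon of circumradius 10 (constant along its height); Combining (union): the regions partially overlap (shared area 45.90 mm²), so overlapping operands fuse into one piece — 1 connected region. The result has 1 disconnected region.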